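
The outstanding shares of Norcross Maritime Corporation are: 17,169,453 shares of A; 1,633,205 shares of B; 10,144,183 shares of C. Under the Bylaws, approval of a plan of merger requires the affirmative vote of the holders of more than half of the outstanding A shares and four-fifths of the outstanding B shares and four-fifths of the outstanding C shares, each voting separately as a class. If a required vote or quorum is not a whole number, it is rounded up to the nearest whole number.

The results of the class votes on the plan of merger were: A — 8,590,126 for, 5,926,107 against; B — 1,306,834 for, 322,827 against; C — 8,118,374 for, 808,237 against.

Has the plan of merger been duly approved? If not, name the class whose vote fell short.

A: a majority of 17169453 is 8584727; 8,584,727 required, 8,590,126 in favor — approved.
B: 4/5 of 1633205 = 1306564; 1,306,564 required, 1,306,834 in favor — approved.
C: 4/5 of 10144183 = 8115346.40, rounded up to 8115347; 8,115,347 required, 8,118,374 in favor — approved.

Approved — every class gave the required vote.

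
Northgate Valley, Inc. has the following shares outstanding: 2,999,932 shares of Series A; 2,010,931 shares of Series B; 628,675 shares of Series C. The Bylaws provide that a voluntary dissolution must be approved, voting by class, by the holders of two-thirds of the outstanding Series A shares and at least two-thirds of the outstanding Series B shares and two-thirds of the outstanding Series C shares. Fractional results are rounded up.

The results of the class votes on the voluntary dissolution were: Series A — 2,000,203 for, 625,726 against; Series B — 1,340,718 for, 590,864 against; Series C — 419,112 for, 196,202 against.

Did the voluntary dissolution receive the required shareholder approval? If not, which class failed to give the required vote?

Not approved — the Series C shares did not give the required vote.

Series A: 2/3 of 2999932 = 1999954.67, rounded up to 1999955; 1,999,955 required, 2,000,203 in favor — approved.
Series B: 2/3 of 2010931 = 1340620.67, rounded up to 1340621; 1,340,621 required, 1,340,718 in favor — approved.
Series C: 2/3 of 628675 = 419116.67, rounded up to 419117; 419,117 required, 419,112 in favor — not approved.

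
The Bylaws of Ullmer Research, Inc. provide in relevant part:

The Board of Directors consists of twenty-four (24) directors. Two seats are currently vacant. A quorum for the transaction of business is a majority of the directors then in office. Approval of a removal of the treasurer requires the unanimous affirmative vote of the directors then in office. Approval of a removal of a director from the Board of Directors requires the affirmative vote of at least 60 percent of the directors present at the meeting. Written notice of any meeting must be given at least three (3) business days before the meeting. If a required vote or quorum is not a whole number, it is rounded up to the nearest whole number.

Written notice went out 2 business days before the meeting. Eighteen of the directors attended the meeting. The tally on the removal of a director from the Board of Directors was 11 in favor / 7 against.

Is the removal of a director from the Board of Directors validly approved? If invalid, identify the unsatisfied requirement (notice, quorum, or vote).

Notice: 2 business days given; 3 required (2 < 3). Not satisfied.
Quorum: 18 present; quorum is 12. Satisfied.
Vote: the removal of a director from the Board of Directors requires three-fifths of the directors present (18). 3/5 of 18 = 10.80, rounded up to 11, so 11 affirmative votes are needed; 11 voted in favor. Satisfied.

Invalid — notice requirement not satisfied.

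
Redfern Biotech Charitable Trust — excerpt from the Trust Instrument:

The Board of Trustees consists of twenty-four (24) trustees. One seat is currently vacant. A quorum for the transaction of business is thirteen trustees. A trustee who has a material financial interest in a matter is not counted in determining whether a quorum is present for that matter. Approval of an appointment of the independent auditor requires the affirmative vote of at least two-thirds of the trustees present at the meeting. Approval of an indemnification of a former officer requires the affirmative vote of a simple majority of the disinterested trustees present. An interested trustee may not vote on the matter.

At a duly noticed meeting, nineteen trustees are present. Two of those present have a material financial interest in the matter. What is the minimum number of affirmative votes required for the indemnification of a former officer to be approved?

9

The indemnification of a former officer requires a majority of the disinterested trustees present (19 − 2 = 17).
A majority of 17 is 9.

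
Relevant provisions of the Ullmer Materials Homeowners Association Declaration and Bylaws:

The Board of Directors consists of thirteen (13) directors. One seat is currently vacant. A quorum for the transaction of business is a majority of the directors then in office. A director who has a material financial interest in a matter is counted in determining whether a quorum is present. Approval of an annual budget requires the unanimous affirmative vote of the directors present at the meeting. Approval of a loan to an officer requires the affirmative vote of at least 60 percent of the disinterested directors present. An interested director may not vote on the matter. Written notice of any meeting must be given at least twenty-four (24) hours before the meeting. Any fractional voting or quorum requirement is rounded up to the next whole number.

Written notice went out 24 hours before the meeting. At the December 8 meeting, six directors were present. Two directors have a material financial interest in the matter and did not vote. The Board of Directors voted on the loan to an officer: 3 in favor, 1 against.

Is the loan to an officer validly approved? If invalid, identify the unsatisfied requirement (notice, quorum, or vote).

Invalid — quorum requirement not satisfied.

Notice: 24 hours given; 24 required (24 ≥ 24). Satisfied.
Quorum: 6 present (interested directors count toward quorum); quorum is 7. Not satisfied.
Vote: the loan to an officer requires three-fifths of the disinterested directors present (6 − 2 = 4). 3/5 of 4 = 2.40, rounded up to 3, so 3 affirmative votes are needed; 3 voted in favor. Satisfied. (Moot — without a quorum no business can be validly transacted.)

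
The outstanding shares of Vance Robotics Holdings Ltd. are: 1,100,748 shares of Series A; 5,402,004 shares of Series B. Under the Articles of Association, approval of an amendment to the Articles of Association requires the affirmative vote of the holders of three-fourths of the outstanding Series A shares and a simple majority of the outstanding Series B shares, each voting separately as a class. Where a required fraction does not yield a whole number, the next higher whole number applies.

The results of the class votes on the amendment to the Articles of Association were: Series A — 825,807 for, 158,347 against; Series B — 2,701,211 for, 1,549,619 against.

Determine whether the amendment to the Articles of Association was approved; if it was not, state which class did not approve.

Approved — every class gave the required vote.

Series A: 3/4 of 1100748 = 825561; 825,561 required, 825,807 in favor — approved.
Series B: a majority of 5402004 is 2701003; 2,701,003 required, 2,701,211 in favor — approved.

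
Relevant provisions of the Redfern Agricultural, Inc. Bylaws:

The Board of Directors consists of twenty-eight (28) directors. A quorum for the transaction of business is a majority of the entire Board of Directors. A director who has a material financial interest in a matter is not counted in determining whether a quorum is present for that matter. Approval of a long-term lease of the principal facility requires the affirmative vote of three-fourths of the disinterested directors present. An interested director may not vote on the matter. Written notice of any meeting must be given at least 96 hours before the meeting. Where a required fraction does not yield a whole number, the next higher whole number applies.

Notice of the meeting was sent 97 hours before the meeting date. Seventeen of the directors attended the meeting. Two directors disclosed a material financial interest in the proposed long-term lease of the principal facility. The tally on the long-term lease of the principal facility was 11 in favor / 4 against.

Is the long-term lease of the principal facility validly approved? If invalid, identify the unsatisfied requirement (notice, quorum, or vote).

Invalid — vote requirement not satisfied.

Notice: 97 hours given; 96 required (97 ≥ 96). Satisfied.
Quorum: 17 present, but the 2 interested directors do not count, leaving 15. Quorum is 15. Satisfied.
Vote: the long-term lease of the principal facility requires three-fourths of the disinterested directors present (17 − 2 = 15). 3/4 of 15 = 11.25, rounded up to 12, so 12 affirmative votes are needed; 11 voted in favor. Not satisfied.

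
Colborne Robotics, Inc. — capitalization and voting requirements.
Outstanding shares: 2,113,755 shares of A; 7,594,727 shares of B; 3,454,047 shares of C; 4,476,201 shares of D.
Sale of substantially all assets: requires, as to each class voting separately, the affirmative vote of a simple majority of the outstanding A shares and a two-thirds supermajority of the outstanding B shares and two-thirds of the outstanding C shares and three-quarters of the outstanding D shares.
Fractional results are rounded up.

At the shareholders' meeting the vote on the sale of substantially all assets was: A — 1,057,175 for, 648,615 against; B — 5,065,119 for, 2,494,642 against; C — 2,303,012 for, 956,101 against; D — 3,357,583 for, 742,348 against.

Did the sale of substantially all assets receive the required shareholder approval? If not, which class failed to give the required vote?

Approved — every class gave the required vote.

A: a majority of 2113755 is 1056878; 1,056,878 required, 1,057,175 in favor — approved.
B: 2/3 of 7594727 = 5063151.33, rounded up to 5063152; 5,063,152 required, 5,065,119 in favor — approved.
C: 2/3 of 3454047 = 2302698; 2,302,698 required, 2,303,012 in favor — approved.
D: 3/4 of 4476201 = 3357150.75, rounded up to 3357151; 3,357,151 required, 3,357,583 in favor — approved.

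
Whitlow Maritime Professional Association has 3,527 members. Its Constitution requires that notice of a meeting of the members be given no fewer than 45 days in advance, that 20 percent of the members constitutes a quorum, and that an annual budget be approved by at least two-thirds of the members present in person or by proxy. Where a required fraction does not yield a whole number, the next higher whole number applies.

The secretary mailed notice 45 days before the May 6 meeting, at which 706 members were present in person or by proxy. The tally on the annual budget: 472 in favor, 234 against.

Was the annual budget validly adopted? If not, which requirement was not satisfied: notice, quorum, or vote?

Notice: 45 days given; 45 required. Satisfied.
Quorum: 20% of 3,527 = 705.40, rounded up to 706; 706 present. Satisfied.
Vote: requires two-thirds of those present (706); 2/3 of 706 = 470.67, rounded up to 471, so 471 needed; 472 in favor. Satisfied.

Valid — all requirements satisfied.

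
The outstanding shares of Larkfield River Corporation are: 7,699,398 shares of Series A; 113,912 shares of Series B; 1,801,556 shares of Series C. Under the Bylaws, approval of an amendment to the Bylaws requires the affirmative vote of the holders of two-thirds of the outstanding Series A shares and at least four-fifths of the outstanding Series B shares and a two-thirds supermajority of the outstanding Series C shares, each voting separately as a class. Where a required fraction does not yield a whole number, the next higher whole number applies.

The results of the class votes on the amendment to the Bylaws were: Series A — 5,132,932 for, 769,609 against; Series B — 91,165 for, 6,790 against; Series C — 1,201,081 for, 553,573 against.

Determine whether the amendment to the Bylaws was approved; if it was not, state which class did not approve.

Approved — every class gave the required vote.

Series A: 2/3 of 7699398 = 5132932; 5,132,932 required, 5,132,932 in favor — approved.
Series B: 4/5 of 113912 = 91129.60, rounded up to 91130; 91,130 required, 91,165 in favor — approved.
Series C: 2/3 of 1801556 = 1201037.33, rounded up to 1201038; 1,201,038 required, 1,201,081 in favor — approved.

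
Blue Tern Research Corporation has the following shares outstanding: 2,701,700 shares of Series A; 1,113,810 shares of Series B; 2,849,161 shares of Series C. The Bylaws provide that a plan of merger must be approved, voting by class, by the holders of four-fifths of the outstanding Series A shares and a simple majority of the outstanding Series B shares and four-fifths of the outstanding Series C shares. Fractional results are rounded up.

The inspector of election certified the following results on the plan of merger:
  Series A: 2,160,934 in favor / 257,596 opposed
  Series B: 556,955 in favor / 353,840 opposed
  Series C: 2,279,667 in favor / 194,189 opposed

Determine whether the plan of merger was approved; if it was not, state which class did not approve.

Series A: 4/5 of 2701700 = 2161360; 2,161,360 required, 2,160,934 in favor — not approved.
Series B: a majority of 1113810 is 556906; 556,906 required, 556,955 in favor — approved.
Series C: 4/5 of 2849161 = 2279328.80, rounded up to 2279329; 2,279,329 required, 2,279,667 in favor — approved.

Not approved — the Series A shares did not give the required vote.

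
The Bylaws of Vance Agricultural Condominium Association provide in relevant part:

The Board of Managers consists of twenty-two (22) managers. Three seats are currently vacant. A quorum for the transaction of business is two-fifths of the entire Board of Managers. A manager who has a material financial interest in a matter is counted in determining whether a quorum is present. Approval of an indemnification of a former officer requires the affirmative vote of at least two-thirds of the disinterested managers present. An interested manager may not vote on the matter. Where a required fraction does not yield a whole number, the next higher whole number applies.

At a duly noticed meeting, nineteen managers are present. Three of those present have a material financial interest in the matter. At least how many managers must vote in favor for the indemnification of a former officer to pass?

11

The indemnification of a former officer requires two-thirds of the disinterested managers present (19 − 3 = 16).
2/3 of 16 = 10.67, rounded up to 11.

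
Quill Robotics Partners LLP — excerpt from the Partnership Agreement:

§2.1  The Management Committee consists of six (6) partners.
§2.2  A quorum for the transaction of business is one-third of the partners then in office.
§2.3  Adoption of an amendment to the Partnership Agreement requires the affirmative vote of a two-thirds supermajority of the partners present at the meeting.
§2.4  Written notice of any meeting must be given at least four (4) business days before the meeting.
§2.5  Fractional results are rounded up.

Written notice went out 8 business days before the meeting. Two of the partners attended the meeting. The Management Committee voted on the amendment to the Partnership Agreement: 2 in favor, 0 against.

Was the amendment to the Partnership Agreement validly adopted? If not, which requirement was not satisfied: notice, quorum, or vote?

Notice: 8 business days given; 4 required (8 ≥ 4). Satisfied.
Quorum: 2 present; quorum is 2. Satisfied.
Vote: the amendment to the Partnership Agreement requires two-thirds of the partners present (2). 2/3 of 2 = 1.33, rounded up to 2, so 2 affirmative votes are needed; 2 voted in favor. Satisfied.

Valid — all requirements satisfied.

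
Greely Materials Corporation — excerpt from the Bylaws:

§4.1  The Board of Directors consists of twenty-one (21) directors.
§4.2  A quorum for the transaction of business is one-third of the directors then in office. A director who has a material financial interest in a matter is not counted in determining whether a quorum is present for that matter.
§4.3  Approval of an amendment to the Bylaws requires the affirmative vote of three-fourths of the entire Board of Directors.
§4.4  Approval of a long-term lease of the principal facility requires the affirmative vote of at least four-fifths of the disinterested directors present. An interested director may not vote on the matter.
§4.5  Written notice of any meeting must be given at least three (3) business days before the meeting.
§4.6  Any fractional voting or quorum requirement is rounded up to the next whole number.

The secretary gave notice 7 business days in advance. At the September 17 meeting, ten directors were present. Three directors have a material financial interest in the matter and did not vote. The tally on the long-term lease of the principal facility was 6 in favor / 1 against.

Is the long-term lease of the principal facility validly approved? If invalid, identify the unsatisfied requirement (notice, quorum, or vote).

Valid — all requirements satisfied.

Notice: 7 business days given; 3 required (7 ≥ 3). Satisfied.
Quorum: 10 present, but the 3 interested directors do not count, leaving 7. Quorum is 7. Satisfied.
Vote: the long-term lease of the principal facility requires four-fifths of the disinterested directors present (10 − 3 = 7). 4/5 of 7 = 5.60, rounded up to 6, so 6 affirmative votes are needed; 6 voted in favor. Satisfied.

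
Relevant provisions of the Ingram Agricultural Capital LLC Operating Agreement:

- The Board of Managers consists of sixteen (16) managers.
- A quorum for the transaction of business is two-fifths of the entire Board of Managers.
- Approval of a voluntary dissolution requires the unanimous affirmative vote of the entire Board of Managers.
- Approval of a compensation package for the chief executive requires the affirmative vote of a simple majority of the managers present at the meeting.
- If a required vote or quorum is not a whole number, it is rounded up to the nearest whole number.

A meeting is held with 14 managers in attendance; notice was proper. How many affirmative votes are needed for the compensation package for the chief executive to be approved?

The compensation package for the chief executive requires a majority of the managers present (14).
A majority of 14 is 8.

8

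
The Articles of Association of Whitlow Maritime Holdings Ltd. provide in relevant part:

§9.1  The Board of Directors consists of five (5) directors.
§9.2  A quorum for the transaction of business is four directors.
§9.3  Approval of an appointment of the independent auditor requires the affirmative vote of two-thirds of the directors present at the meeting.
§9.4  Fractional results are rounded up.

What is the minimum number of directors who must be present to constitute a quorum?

4

The quorum is fixed at 4.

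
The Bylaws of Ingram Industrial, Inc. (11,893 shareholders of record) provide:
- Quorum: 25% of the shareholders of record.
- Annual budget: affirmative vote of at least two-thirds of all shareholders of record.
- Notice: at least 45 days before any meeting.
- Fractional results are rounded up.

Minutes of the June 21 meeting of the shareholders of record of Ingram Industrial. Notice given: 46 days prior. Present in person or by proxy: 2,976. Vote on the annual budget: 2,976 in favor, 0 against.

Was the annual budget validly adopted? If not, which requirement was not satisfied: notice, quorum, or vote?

Notice: 46 days given; 45 required. Satisfied.
Quorum: 25% of 11,893 = 2,973.25, rounded up to 2,974; 2,976 present. Satisfied.
Vote: requires two-thirds of all shareholders of record (11,893); 2/3 of 11893 = 7928.67, rounded up to 7929, so 7,929 needed; 2,976 in favor. Not satisfied.

Invalid — vote requirement not satisfied.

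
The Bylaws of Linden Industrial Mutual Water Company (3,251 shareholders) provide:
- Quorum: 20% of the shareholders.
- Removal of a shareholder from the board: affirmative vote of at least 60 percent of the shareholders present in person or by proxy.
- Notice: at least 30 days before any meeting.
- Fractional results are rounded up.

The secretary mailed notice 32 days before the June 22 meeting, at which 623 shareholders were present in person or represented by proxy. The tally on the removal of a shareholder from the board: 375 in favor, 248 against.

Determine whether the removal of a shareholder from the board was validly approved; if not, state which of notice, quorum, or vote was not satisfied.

Notice: 32 days given; 30 required. Satisfied.
Quorum: 20% of 3,251 = 650.20, rounded up to 651; 623 present. Not satisfied.
Vote: requires three-fifths of those present (623); 3/5 of 623 = 373.80, rounded up to 374, so 374 needed; 375 in favor. Satisfied.

Invalid — quorum requirement not satisfied.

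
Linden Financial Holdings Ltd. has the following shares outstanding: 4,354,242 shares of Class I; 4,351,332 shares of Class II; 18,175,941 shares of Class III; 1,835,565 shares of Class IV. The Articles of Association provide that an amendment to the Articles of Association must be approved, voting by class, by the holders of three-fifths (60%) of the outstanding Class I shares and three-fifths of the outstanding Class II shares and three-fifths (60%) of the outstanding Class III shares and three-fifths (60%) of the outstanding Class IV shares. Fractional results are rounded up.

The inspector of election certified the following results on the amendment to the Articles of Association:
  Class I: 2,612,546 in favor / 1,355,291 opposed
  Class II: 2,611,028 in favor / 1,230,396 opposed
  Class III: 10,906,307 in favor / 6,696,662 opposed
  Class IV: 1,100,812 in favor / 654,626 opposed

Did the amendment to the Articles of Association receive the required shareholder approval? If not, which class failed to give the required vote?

Class I: 3/5 of 4354242 = 2612545.20, rounded up to 2612546; 2,612,546 required, 2,612,546 in favor — approved.
Class II: 3/5 of 4351332 = 2610799.20, rounded up to 2610800; 2,610,800 required, 2,611,028 in favor — approved.
Class III: 3/5 of 18175941 = 10905564.60, rounded up to 10905565; 10,905,565 required, 10,906,307 in favor — approved.
Class IV: 3/5 of 1835565 = 1101339; 1,101,339 required, 1,100,812 in favor — not approved.

Not approved — the Class IV shares did not give the required vote.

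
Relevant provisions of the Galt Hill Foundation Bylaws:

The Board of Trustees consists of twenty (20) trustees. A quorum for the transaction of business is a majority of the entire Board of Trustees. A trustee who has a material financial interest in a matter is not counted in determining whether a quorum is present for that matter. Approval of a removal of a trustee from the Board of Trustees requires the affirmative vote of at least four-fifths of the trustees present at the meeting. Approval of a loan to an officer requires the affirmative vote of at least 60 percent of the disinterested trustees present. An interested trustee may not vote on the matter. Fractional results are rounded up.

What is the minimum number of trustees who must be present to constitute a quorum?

11

A majority of 20 is 11.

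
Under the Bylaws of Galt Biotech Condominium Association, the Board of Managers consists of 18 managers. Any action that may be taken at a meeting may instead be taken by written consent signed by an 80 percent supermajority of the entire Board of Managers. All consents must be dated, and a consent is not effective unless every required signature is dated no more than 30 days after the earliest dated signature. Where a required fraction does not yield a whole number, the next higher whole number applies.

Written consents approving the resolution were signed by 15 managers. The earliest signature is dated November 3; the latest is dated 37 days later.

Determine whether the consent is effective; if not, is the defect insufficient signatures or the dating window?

Signatures required: an 80 percent supermajority of 18 — 4/5 of 18 = 14.40, rounded up to 15, so 15 needed; 15 signed. Sufficient.
Dating window: the latest signature is 37 days after the earliest; the limit is 30 days. Outside the window.

Not effective — dating-window requirement not satisfied.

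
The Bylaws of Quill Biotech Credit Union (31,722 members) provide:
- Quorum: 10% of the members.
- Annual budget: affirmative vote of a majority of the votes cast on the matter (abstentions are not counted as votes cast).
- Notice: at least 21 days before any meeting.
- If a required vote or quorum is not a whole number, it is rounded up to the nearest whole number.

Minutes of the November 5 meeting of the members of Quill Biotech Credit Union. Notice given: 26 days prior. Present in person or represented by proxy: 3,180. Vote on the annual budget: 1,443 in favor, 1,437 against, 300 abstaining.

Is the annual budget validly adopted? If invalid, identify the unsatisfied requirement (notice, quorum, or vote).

Valid — all requirements satisfied.

Notice: 26 days given; 21 required. Satisfied.
Quorum: 10% of 31,722 = 3,172.20, rounded up to 3,173; 3,180 present. Satisfied.
Vote: requires a majority of the votes cast (3,180 − 300 abstaining = 2,880); a majority of 2880 is 1441, so 1,441 needed; 1,443 in favor. Satisfied.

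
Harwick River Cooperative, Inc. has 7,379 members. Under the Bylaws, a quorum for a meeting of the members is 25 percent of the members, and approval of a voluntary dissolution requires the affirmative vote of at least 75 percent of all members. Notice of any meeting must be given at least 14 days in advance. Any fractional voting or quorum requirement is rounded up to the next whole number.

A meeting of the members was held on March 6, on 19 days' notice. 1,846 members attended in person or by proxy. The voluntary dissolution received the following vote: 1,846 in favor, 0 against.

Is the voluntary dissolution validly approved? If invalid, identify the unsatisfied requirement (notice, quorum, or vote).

Notice: 19 days given; 14 required. Satisfied.
Quorum: 25% of 7,379 = 1,844.75, rounded up to 1,845; 1,846 present. Satisfied.
Vote: requires three-fourths of all members (7,379); 3/4 of 7379 = 5534.25, rounded up to 5535, so 5,535 needed; 1,846 in favor. Not satisfied.

Invalid — vote requirement not satisfied.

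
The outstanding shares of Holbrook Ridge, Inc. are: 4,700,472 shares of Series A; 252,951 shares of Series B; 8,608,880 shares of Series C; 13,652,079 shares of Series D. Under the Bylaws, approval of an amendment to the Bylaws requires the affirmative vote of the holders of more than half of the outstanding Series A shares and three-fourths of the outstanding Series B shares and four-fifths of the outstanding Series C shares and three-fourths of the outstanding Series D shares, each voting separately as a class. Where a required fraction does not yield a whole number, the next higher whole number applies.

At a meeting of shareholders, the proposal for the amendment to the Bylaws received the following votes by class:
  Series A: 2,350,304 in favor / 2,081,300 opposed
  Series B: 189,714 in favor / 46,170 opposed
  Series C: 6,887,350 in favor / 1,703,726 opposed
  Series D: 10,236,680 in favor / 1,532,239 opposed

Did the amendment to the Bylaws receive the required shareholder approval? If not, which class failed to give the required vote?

Series A: a majority of 4700472 is 2350237; 2,350,237 required, 2,350,304 in favor — approved.
Series B: 3/4 of 252951 = 189713.25, rounded up to 189714; 189,714 required, 189,714 in favor — approved.
Series C: 4/5 of 8608880 = 6887104; 6,887,104 required, 6,887,350 in favor — approved.
Series D: 3/4 of 13652079 = 10239059.25, rounded up to 10239060; 10,239,060 required, 10,236,680 in favor — not approved.

Not approved — the Series D shares did not give the required vote.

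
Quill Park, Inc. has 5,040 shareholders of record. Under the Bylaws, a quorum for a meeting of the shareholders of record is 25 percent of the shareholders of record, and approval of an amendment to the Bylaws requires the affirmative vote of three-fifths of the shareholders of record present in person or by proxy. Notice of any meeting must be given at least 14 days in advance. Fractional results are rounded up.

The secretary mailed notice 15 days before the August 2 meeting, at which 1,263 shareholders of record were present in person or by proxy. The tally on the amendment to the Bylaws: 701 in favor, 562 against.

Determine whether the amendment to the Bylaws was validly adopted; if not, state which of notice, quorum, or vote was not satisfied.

Notice: 15 days given; 14 required. Satisfied.
Quorum: 25% of 5,040 = 1,260; 1,263 present. Satisfied.
Vote: requires three-fifths of those present (1,263); 3/5 of 1263 = 757.80, rounded up to 758, so 758 needed; 701 in favor. Not satisfied.

Invalid — vote requirement not satisfied.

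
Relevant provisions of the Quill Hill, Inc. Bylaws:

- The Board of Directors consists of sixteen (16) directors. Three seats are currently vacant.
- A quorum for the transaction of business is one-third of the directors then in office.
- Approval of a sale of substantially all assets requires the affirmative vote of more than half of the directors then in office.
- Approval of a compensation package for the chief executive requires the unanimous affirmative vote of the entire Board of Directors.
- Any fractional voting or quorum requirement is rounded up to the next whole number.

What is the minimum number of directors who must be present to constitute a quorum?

5

1/3 of 13 = 4.33, rounded up to 5.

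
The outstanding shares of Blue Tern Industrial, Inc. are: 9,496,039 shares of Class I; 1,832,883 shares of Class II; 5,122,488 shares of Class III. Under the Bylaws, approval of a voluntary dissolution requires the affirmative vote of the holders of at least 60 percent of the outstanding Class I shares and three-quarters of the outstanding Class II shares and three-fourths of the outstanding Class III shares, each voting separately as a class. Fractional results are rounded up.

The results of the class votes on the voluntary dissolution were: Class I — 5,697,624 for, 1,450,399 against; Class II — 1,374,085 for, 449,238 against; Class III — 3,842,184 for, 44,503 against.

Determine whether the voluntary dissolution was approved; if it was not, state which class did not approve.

Not approved — the Class II shares did not give the required vote.

Class I: 3/5 of 9496039 = 5697623.40, rounded up to 5697624; 5,697,624 required, 5,697,624 in favor — approved.
Class II: 3/4 of 1832883 = 1374662.25, rounded up to 1374663; 1,374,663 required, 1,374,085 in favor — not approved.
Class III: 3/4 of 5122488 = 3841866; 3,841,866 required, 3,842,184 in favor — approved.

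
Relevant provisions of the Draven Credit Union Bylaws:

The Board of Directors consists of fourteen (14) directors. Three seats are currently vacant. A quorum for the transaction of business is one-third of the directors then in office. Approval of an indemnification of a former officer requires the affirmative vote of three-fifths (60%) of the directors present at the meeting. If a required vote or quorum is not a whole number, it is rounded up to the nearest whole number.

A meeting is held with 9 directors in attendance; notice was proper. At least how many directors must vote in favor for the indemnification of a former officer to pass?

6

The indemnification of a former officer requires three-fifths of the directors present (9).
3/5 of 9 = 5.40, rounded up to 6.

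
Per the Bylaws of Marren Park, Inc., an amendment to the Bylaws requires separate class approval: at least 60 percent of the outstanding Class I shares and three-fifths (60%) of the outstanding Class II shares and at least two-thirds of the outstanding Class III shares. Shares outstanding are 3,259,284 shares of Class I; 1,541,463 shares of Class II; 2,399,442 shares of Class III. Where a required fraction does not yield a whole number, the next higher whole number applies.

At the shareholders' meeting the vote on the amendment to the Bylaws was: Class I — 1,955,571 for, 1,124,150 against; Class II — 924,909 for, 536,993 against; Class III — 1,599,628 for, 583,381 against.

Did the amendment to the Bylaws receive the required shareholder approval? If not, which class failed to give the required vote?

Class I: 3/5 of 3259284 = 1955570.40, rounded up to 1955571; 1,955,571 required, 1,955,571 in favor — approved.
Class II: 3/5 of 1541463 = 924877.80, rounded up to 924878; 924,878 required, 924,909 in favor — approved.
Class III: 2/3 of 2399442 = 1599628; 1,599,628 required, 1,599,628 in favor — approved.

Approved — every class gave the required vote.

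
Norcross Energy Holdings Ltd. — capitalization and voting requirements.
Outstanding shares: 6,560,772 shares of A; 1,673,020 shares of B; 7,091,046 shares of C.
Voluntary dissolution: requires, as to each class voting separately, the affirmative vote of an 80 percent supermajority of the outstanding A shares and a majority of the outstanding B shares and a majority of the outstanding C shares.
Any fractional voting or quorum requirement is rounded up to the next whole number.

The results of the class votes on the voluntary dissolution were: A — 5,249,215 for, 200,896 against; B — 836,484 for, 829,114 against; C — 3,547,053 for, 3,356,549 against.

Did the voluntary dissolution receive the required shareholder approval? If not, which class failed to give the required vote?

A: 4/5 of 6560772 = 5248617.60, rounded up to 5248618; 5,248,618 required, 5,249,215 in favor — approved.
B: a majority of 1673020 is 836511; 836,511 required, 836,484 in favor — not approved.
C: a majority of 7091046 is 3545524; 3,545,524 required, 3,547,053 in favor — approved.

Not approved — the B shares did not give the required vote.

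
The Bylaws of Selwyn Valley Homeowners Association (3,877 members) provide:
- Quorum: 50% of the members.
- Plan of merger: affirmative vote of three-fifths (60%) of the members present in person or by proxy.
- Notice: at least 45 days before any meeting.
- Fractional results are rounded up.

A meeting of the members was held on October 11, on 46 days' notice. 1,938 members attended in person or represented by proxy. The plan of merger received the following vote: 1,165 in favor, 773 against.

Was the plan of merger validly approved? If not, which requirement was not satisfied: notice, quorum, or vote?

Invalid — quorum requirement not satisfied.

Notice: 46 days given; 45 required. Satisfied.
Quorum: 50% of 3,877 = 1,938.50, rounded up to 1,939; 1,938 present. Not satisfied.
Vote: requires three-fifths of those present (1,938); 3/5 of 1938 = 1162.80, rounded up to 1163, so 1,163 needed; 1,165 in favor. Satisfied.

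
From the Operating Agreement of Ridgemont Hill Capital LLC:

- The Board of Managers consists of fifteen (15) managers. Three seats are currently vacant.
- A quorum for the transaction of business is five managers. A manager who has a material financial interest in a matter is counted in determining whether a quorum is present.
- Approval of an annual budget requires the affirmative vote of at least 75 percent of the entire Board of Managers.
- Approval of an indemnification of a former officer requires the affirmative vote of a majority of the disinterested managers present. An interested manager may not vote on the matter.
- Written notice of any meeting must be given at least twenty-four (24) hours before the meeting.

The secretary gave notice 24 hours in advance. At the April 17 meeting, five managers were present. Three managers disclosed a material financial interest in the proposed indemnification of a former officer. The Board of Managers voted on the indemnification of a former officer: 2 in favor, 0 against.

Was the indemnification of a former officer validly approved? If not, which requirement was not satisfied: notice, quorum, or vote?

Valid — all requirements satisfied.

Notice: 24 hours given; 24 required (24 ≥ 24). Satisfied.
Quorum: 5 present (interested managers count toward quorum); quorum is 5. Satisfied.
Vote: the indemnification of a former officer requires a majority of the disinterested managers present (5 − 3 = 2). A majority of 2 is 2, so 2 affirmative votes are needed; 2 voted in favor. Satisfied.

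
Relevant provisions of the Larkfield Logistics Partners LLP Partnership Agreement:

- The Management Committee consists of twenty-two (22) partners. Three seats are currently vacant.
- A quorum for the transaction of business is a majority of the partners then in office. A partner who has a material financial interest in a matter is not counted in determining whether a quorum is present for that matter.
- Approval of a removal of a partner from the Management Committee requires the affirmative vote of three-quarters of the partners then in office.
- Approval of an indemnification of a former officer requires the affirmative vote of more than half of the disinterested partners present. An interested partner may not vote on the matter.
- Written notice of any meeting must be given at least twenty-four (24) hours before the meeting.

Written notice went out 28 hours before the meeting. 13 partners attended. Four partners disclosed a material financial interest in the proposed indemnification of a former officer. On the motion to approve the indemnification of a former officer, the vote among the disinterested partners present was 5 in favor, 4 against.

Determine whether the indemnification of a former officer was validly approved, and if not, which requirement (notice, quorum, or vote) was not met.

Notice: 28 hours given; 24 required (28 ≥ 24). Satisfied.
Quorum: 13 present, but the 4 interested partners do not count, leaving 9. Quorum is 10. Not satisfied.
Vote: the indemnification of a former officer requires a majority of the disinterested partners present (13 − 4 = 9). A majority of 9 is 5, so 5 affirmative votes are needed; 5 voted in favor. Satisfied. (Moot — without a quorum no business can be validly transacted.)

Invalid — quorum requirement not satisfied.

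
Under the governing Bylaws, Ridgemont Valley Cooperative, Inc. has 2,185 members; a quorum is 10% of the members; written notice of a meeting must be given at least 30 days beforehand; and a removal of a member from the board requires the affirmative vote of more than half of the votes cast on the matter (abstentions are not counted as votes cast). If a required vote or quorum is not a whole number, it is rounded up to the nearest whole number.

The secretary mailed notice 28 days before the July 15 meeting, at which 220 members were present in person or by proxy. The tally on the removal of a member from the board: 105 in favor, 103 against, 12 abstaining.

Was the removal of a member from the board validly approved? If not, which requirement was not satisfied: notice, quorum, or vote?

Notice: 28 days given; 30 required. Not satisfied.
Quorum: 10% of 2,185 = 218.50, rounded up to 219; 220 present. Satisfied.
Vote: requires a majority of the votes cast (220 − 12 abstaining = 208); a majority of 208 is 105, so 105 needed; 105 in favor. Satisfied.

Invalid — notice requirement not satisfied.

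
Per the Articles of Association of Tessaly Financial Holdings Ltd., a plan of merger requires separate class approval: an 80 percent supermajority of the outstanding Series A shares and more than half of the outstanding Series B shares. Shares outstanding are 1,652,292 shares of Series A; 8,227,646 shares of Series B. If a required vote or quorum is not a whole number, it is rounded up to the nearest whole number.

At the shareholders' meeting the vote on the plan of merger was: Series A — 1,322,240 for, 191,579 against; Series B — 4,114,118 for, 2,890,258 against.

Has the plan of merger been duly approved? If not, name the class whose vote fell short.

Approved — every class gave the required vote.

Series A: 4/5 of 1652292 = 1321833.60, rounded up to 1321834; 1,321,834 required, 1,322,240 in favor — approved.
Series B: a majority of 8227646 is 4113824; 4,113,824 required, 4,114,118 in favor — approved.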